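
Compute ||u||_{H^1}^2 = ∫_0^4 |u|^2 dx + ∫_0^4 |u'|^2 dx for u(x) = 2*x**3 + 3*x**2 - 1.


||u||_{H^1}^2 = 222364/7

The H^1 norm (squared) on an interval (0, L) is
  ||u||_{H^1}^2 = ∫_0^L u(x)^2 dx + ∫_0^L u'(x)^2 dx.
Compute u'(x) = 6*x**2 + 6*x.
Then u(x)^2 = 4*x**6 + 12*x**5 + 9*x**4 - 4*x**3 - 6*x**2 + 1 and u'(x)^2 = 36*x**4 + 72*x**3 + 36*x**2.
Integrate each monomial from 0 to 4 using ∫_0^4 c·x^n dx = c·4^(n+1)/(n+1):
  ∫_0^4 u(x)^2 dx = ∫_0^4 (4*x^6 + 12*x^5 + 9*x^4 - 4*x^3 - 6*x^2 + 1) dx. Term by term:
    ∫_0^4 4*x^6 dx = 65536/7;  ∫_0^4 12*x^5 dx = 8192;  ∫_0^4 9*x^4 dx = 9216/5;
    ∫_0^4 -4*x^3 dx = -256;  ∫_0^4 -6*x^2 dx = -128;  ∫_0^4 1 dx = 4.
  Sum: 65536/7 + 8192 + 9216/5 − 256 − 128 + 4 = 665612/35.
  ∫_0^4 u'(x)^2 dx = ∫_0^4 (36*x^4 + 72*x^3 + 36*x^2) dx. Term by term:
    ∫_0^4 36*x^4 dx = 36864/5;  ∫_0^4 72*x^3 dx = 4608;  ∫_0^4 36*x^2 dx = 768.
  Sum: 36864/5 + 4608 + 768 = 63744/5.
Adding: ||u||_{H^1}^2 = 665612/35 + 63744/5 = 222364/7.


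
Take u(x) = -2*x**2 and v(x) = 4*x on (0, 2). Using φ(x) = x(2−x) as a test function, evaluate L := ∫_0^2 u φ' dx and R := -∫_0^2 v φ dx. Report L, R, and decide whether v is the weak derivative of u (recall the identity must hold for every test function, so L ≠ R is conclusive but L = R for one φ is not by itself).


LHS = 16/3, RHS = -16/3. No, v is not the weak derivative of u.

u(x) = -2*x**2, classical derivative u'(x) = -4*x.
φ(x) = x(2−x), so φ'(x) = 2 - 2*x.
Note φ(0) = φ(2) = 0, so the boundary term u·φ vanishes.
LHS = ∫_0^2 u(x) φ'(x) dx = ∫_0^2 (4*x^3 - 4*x^2) dx. Term by term:
  ∫_0^2 4*x^3 dx = 16;  ∫_0^2 -4*x^2 dx = -32/3.
Sum: 16 − 32/3 = 16/3.
So LHS = 16/3.
∫_0^2 v(x) φ(x) dx = ∫_0^2 (-4*x^3 + 8*x^2) dx. Term by term:
  ∫_0^2 -4*x^3 dx = -16;  ∫_0^2 8*x^2 dx = 64/3.
Sum: -16 + 64/3 = 16/3.
So RHS = -∫_0^2 v(x) φ(x) dx = -16/3.
LHS − RHS = 32/3 ≠ 0, so the identity fails.
(For a valid weak derivative the identity must hold for EVERY test function, in particular this one. The failure shows v is NOT the weak derivative of u.)
Correct weak derivative would be u'(x) = -4*x.


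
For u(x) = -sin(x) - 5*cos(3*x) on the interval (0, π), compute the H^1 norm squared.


||u||_{H^1(0,π)}^2 = 126*π

u'(x) = 15*sin(3*x) - cos(x).
Expand u² and (u')² and integrate term by term on (0, π), using: for integers n ≥ 1, ∫_0^π sin²(nx) dx = ∫_0^π cos²(nx) dx = π/2; for n ≠ n', ∫_0^π sin(nx)sin(n'x) dx = ∫_0^π cos(nx)cos(n'x) dx = 0; and by product-to-sum, ∫_0^π sin(nx)cos(n'x) dx = ½∫_0^π [sin((n+n')x) + sin((n−n')x)] dx, which is 0 when n+n' is even and 2n/(n²−n'²) when n+n' is odd (it need not vanish on (0, π)).
  u² squared terms: (-1)²·∫sin(x)² dx = 1·π/2 = π/2;  (-5)²·∫cos(3x)² dx = 25·π/2 = 25*π/2.
  u² cross terms: 2·(-1)·(-5)·∫sin(x)·cos(3x) dx = 10·(0) = 0.
  So ∫_0^π u² dx = π/2 + 25*π/2 + 0 = 13*π.
  (u')² squared terms: (-1)²·∫cos(x)² dx = 1·π/2 = π/2;  (15)²·∫sin(3x)² dx = 225·π/2 = 225*π/2.
  (u')² cross terms: 2·(-1)·(15)·∫cos(x)·sin(3x) dx = -30·(0) = 0.
  So ∫_0^π (u')² dx = π/2 + 225*π/2 + 0 = 113*π.
||u||_{H^1}^2 = (13*π) + (113*π) = 126*π.


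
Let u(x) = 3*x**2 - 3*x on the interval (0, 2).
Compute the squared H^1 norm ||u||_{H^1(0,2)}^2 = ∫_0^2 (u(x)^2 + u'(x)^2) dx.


||u||_{H^1}^2 = 258/5

The H^1 norm (squared) on an interval (0, L) is
  ||u||_{H^1}^2 = ∫_0^L u(x)^2 dx + ∫_0^L u'(x)^2 dx.
Compute u'(x) = 6*x - 3.
Then u(x)^2 = 9*x**4 - 18*x**3 + 9*x**2 and u'(x)^2 = 36*x**2 - 36*x + 9.
Integrate each monomial from 0 to 2 using ∫_0^2 c·x^n dx = c·2^(n+1)/(n+1):
  ∫_0^2 u(x)^2 dx = ∫_0^2 (9*x^4 - 18*x^3 + 9*x^2) dx. Term by term:
    ∫_0^2 9*x^4 dx = 288/5;  ∫_0^2 -18*x^3 dx = -72;  ∫_0^2 9*x^2 dx = 24.
  Sum: 288/5 − 72 + 24 = 48/5.
  ∫_0^2 u'(x)^2 dx = ∫_0^2 (36*x^2 - 36*x + 9) dx. Term by term:
    ∫_0^2 36*x^2 dx = 96;  ∫_0^2 -36*x dx = -72;  ∫_0^2 9 dx = 18.
  Sum: 96 − 72 + 18 = 42.
Adding: ||u||_{H^1}^2 = 48/5 + 42 = 258/5.


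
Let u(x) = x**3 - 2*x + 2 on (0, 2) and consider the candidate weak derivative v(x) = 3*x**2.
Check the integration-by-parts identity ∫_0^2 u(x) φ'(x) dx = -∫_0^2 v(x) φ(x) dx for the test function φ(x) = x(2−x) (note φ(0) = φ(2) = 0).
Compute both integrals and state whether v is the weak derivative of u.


LHS = -32/15, RHS = -24/5. No, v is not the weak derivative of u.

u(x) = x**3 - 2*x + 2, classical derivative u'(x) = 3*x**2 - 2.
φ(x) = x(2−x), so φ'(x) = 2 - 2*x.
Note φ(0) = φ(2) = 0, so the boundary term u·φ vanishes.
LHS = ∫_0^2 u(x) φ'(x) dx = ∫_0^2 (-2*x^4 + 2*x^3 + 4*x^2 - 8*x + 4) dx. Term by term:
  ∫_0^2 -2*x^4 dx = -64/5;  ∫_0^2 2*x^3 dx = 8;  ∫_0^2 4*x^2 dx = 32/3;
  ∫_0^2 -8*x dx = -16;  ∫_0^2 4 dx = 8.
Sum: -64/5 + 8 + 32/3 − 16 + 8 = -32/15.
So LHS = -32/15.
∫_0^2 v(x) φ(x) dx = ∫_0^2 (-3*x^4 + 6*x^3) dx. Term by term:
  ∫_0^2 -3*x^4 dx = -96/5;  ∫_0^2 6*x^3 dx = 24.
Sum: -96/5 + 24 = 24/5.
So RHS = -∫_0^2 v(x) φ(x) dx = -24/5.
LHS − RHS = 8/3 ≠ 0, so the identity fails.
(For a valid weak derivative the identity must hold for EVERY test function, in particular this one. The failure shows v is NOT the weak derivative of u.)
Correct weak derivative would be u'(x) = 3*x**2 - 2.


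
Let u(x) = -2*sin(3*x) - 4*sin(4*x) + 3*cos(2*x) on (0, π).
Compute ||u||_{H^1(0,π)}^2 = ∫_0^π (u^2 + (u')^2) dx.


||u||_{H^1(0,π)}^2 = -72 + 357*π/2

u'(x) = -6*sin(2*x) - 6*cos(3*x) - 16*cos(4*x).
Expand u² and (u')² and integrate term by term on (0, π), using: for integers n ≥ 1, ∫_0^π sin²(nx) dx = ∫_0^π cos²(nx) dx = π/2; for n ≠ n', ∫_0^π sin(nx)sin(n'x) dx = ∫_0^π cos(nx)cos(n'x) dx = 0; and by product-to-sum, ∫_0^π sin(nx)cos(n'x) dx = ½∫_0^π [sin((n+n')x) + sin((n−n')x)] dx, which is 0 when n+n' is even and 2n/(n²−n'²) when n+n' is odd (it need not vanish on (0, π)).
  u² squared terms: (-4)²·∫sin(4x)² dx = 16·π/2 = 8*π;  (-2)²·∫sin(3x)² dx = 4·π/2 = 2*π;  (3)²·∫cos(2x)² dx = 9·π/2 = 9*π/2.
  u² cross terms: 2·(-4)·(-2)·∫sin(4x)·sin(3x) dx = 16·(0) = 0;  2·(-4)·(3)·∫sin(4x)·cos(2x) dx = -24·(0) = 0;  2·(-2)·(3)·∫sin(3x)·cos(2x) dx = -12·(6/5) = -72/5.
  So ∫_0^π u² dx = 8*π + 2*π + 9*π/2 + 0 + 0 − 72/5 = -72/5 + 29*π/2.
  (u')² squared terms: (-16)²·∫cos(4x)² dx = 256·π/2 = 128*π;  (-6)²·∫cos(3x)² dx = 36·π/2 = 18*π;  (-6)²·∫sin(2x)² dx = 36·π/2 = 18*π.
  (u')² cross terms: 2·(-16)·(-6)·∫cos(4x)·cos(3x) dx = 192·(0) = 0;  2·(-16)·(-6)·∫cos(4x)·sin(2x) dx = 192·(0) = 0;  2·(-6)·(-6)·∫cos(3x)·sin(2x) dx = 72·(-4/5) = -288/5.
  So ∫_0^π (u')² dx = 128*π + 18*π + 18*π + 0 + 0 − 288/5 = -288/5 + 164*π.
||u||_{H^1}^2 = (-72/5 + 29*π/2) + (-288/5 + 164*π) = -72 + 357*π/2.


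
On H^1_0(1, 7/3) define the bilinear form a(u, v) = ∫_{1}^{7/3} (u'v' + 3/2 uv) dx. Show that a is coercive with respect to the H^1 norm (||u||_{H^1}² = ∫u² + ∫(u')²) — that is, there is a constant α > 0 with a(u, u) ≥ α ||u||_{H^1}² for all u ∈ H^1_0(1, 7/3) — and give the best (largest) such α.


α = 1

Coercivity of a(·,·) on H^1_0(1, 7/3) means a(u, u) ≥ α ||u||_{H^1}² for every u ∈ H^1_0.
The interval has length L = 4/3, and Poincaré/coercivity depend only on L. Here a(u, u) = ∫(u')² + (3/2)·∫u².
Here c = 3/2 ≥ 1, so a(u,u) = ∫(u')² + c∫u² ≥ ∫(u')² + ∫u² = ||u||_{H^1}², i.e. α = 1 works. No larger α is possible: a(u,u) ≥ α||u||_{H^1}² means (1−α)∫(u')² ≥ (α−c)∫u², and for the modes u_n = sin(nπ(x−x₀)/L) (x₀ the left endpoint) one has ∫u_n²/∫(u_n')² = (L/(nπ))² → 0, so a(u_n,u_n)/||u_n||_{H^1}² → 1. Hence the optimal constant is α = 1.
Therefore α = 1.


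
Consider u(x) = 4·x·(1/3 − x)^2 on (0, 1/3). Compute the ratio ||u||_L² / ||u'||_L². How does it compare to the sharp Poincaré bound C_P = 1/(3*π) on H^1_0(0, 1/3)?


||u||_L² / ||u'||_L² = sqrt(14)/42 < C_P = 1/(3*π).

u(x) = 4·x·(1/3 − x)^2, so u'(x) = 12*x^2 - 16*x/3 + 4/9.
u(x) = 4·x·(1/3 − x)^2 vanishes at x = 0 and x = 1/3, so u ∈ H^1_0(0, 1/3). Differentiate via the product rule and integrate the resulting polynomials term by term.
  ∫_0^1/3 u² dx = ∫_0^1/3 (16*x^6 - 64*x^5/3 + 32*x^4/3 - 64*x^3/27 + 16*x^2/81) dx. Term by term:
    ∫_0^1/3 16*x^6 dx = 16/15309;  ∫_0^1/3 -64*x^5/3 dx = -32/6561;  ∫_0^1/3 32*x^4/3 dx = 32/3645;
    ∫_0^1/3 -64*x^3/27 dx = -16/2187;  ∫_0^1/3 16*x^2/81 dx = 16/6561.
  Sum: 16/15309 − 32/6561 + 32/3645 − 16/2187 + 16/6561 = 16/229635.
  ∫_0^1/3 (u')² dx = ∫_0^1/3 (144*x^4 - 128*x^3 + 352*x^2/9 - 128*x/27 + 16/81) dx. Term by term:
    ∫_0^1/3 144*x^4 dx = 16/135;  ∫_0^1/3 -128*x^3 dx = -32/81;  ∫_0^1/3 352*x^2/9 dx = 352/729;
    ∫_0^1/3 -128*x/27 dx = -64/243;  ∫_0^1/3 16/81 dx = 16/243.
  Sum: 16/135 − 32/81 + 352/729 − 64/243 + 16/243 = 32/3645.
∫_0^1/3 u² dx = 16/229635, so ||u||_L² = 4*sqrt(35)/2835.
∫_0^1/3 (u')² dx = 32/3645, so ||u'||_L² = 4*sqrt(10)/135.
Ratio ||u||_L² / ||u'||_L² = sqrt(14)/42.
Sharp Poincaré constant on H^1_0(0, 1/3) is C_P = L/π = 1/(3*π), achieved by sin(3*π·x).
A polynomial bump cannot attain the sharp Poincaré constant (only the first sine eigenfunction does), so the ratio is strictly less than C_P, consistent with ||u||_L² ≤ C_P ||u'||_L².


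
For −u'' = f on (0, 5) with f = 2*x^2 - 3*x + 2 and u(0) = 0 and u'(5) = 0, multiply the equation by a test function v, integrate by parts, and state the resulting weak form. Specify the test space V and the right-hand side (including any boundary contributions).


V = {v ∈ H^1(0, 5) : v(0) = 0} (test functions vanish at x = 0 where u is specified); weak form: ∫_0^5 u'v' dx = ∫_0^5 (2*x^2 - 3*x + 2) v dx for all v ∈ V.

Multiply both sides by a test function v and integrate from 0 to 5:
  ∫_0^5 −u''(x) v(x) dx = ∫_0^5 f(x) v(x) dx.
Integrate the LHS by parts once:
  ∫_0^5 −u'' v dx = −[u'(x) v(x)]_0^5 + ∫_0^5 u'(x) v'(x) dx.
Thus ∫_0^5 u'(x) v'(x) dx = ∫_0^5 f(x) v(x) dx + [u'(x) v(x)]_0^5.
Choose V so that boundary terms are either known or forced to vanish.
Mixed BC: u(0) = 0 (Dirichlet) and u'(5) = 0 (Neumann). Define V = {v ∈ H^1(0, 5) : v(0) = 0}. Then [u' v]_0^5 = u'(5)·v(5) − u'(0)·0 = 0.
Weak formulation: find u (satisfying any essential BC) such that ∫_0^5 u'(x) v'(x) dx = ∫_0^5 f v dx for all v ∈ V (Dirichlet at 0 absorbed into V; the Neumann datum at x = 5 is zero, so no boundary term remains).
Substituting f(x) = 2*x^2 - 3*x + 2, the right-hand side is ∫_0^5 (2*x^2 - 3*x + 2) v dx.


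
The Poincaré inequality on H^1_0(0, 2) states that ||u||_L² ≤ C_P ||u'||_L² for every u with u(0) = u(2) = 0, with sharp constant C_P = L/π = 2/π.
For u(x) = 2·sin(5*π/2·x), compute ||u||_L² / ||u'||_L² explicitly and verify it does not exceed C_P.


||u||_L² / ||u'||_L² = 2/(5*π) < C_P = 2/π.

u(x) = 2·sin(5*π/2·x), so u'(x) = 5*π*cos(5*π*x/2).
Writing u(x) = A·sin(kπx/L) with A = 2 and k = 5, use ∫_0^L sin²(kπx/L) dx = L/2 and ∫_0^L cos²(kπx/L) dx = L/2.
u² = 4·sin²(5*π/2·x) and (u')² = 25*π^2·cos²(5*π/2·x), and each of sin², cos² integrates to L/2 = 1 over (0, 2).
∫_0^2 u² dx = 4, so ||u||_L² = 2.
∫_0^2 (u')² dx = 25*π^2, so ||u'||_L² = 5*π.
Ratio ||u||_L² / ||u'||_L² = 2/(5*π).
Sharp Poincaré constant on H^1_0(0, 2) is C_P = L/π = 2/π, achieved by sin(π/2·x).
This is the k = 5 harmonic; the ratio L/(kπ) is strictly less than C_P = L/π, consistent with the sharp inequality ||u||_L² ≤ C_P ||u'||_L².


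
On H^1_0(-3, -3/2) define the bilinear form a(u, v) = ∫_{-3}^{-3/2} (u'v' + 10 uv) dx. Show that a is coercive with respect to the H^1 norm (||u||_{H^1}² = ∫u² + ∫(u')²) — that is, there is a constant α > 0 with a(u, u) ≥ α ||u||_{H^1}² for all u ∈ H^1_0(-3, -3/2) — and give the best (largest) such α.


α = 1

Coercivity of a(·,·) on H^1_0(-3, -3/2) means a(u, u) ≥ α ||u||_{H^1}² for every u ∈ H^1_0.
The interval has length L = 3/2, and Poincaré/coercivity depend only on L. Here a(u, u) = ∫(u')² + (10)·∫u².
Here c = 10 ≥ 1, so a(u,u) = ∫(u')² + c∫u² ≥ ∫(u')² + ∫u² = ||u||_{H^1}², i.e. α = 1 works. No larger α is possible: a(u,u) ≥ α||u||_{H^1}² means (1−α)∫(u')² ≥ (α−c)∫u², and for the modes u_n = sin(nπ(x−x₀)/L) (x₀ the left endpoint) one has ∫u_n²/∫(u_n')² = (L/(nπ))² → 0, so a(u_n,u_n)/||u_n||_{H^1}² → 1. Hence the optimal constant is α = 1.
Therefore α = 1.


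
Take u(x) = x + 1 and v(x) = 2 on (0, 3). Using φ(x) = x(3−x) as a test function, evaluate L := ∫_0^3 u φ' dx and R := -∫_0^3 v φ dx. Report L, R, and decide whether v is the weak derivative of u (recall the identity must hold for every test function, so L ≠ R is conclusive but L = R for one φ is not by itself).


LHS = -9/2, RHS = -9. No, v is not the weak derivative of u.

u(x) = x + 1, classical derivative u'(x) = 1.
φ(x) = x(3−x), so φ'(x) = 3 - 2*x.
Note φ(0) = φ(3) = 0, so the boundary term u·φ vanishes.
LHS = ∫_0^3 u(x) φ'(x) dx = ∫_0^3 (-2*x^2 + x + 3) dx. Term by term:
  ∫_0^3 -2*x^2 dx = -18;  ∫_0^3 x dx = 9/2;  ∫_0^3 3 dx = 9.
Sum: -18 + 9/2 + 9 = -9/2.
So LHS = -9/2.
∫_0^3 v(x) φ(x) dx = ∫_0^3 (-2*x^2 + 6*x) dx. Term by term:
  ∫_0^3 -2*x^2 dx = -18;  ∫_0^3 6*x dx = 27.
Sum: -18 + 27 = 9.
So RHS = -∫_0^3 v(x) φ(x) dx = -9.
LHS − RHS = 9/2 ≠ 0, so the identity fails.
(For a valid weak derivative the identity must hold for EVERY test function, in particular this one. The failure shows v is NOT the weak derivative of u.)
Correct weak derivative would be u'(x) = 1.


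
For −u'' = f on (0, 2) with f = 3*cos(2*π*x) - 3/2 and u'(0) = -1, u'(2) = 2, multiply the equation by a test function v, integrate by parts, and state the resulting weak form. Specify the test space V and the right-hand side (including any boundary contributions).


V = H^1(0, 2) (v unrestricted at boundary; u is determined up to an additive constant); weak form: ∫_0^2 u'v' dx = ∫_0^2 (3*cos(2*π*x) - 3/2) v dx + 2·v(2) + v(0) for all v ∈ V.

Multiply both sides by a test function v and integrate from 0 to 2:
  ∫_0^2 −u''(x) v(x) dx = ∫_0^2 f(x) v(x) dx.
Integrate the LHS by parts once:
  ∫_0^2 −u'' v dx = −[u'(x) v(x)]_0^2 + ∫_0^2 u'(x) v'(x) dx.
Thus ∫_0^2 u'(x) v'(x) dx = ∫_0^2 f(x) v(x) dx + [u'(x) v(x)]_0^2.
Choose V so that boundary terms are either known or forced to vanish.
u has inhomogeneous Neumann u'(0) = -1, u'(2) = 2. [u' v]_0^2 = (2)·v(2) − (-1)·v(0) = 2·v(2) + v(0). Take V = H^1(0, 2); boundary term becomes part of RHS.
Weak formulation: find u (satisfying any essential BC) such that ∫_0^2 u'(x) v'(x) dx = ∫_0^2 f v dx + 2·v(2) + v(0) for all v ∈ V (Neumann data are natural BCs: they enter the RHS as boundary terms).
Substituting f(x) = 3*cos(2*π*x) - 3/2, the right-hand side is ∫_0^2 (3*cos(2*π*x) - 3/2) v dx + 2·v(2) + v(0).
Compatibility check (pure Neumann): taking v ≡ 1 ∈ V gives 0 = ∫_0^2 f dx + (2) − (-1), i.e. ∫_0^2 f dx must equal u'(0) − u'(2) = -3. Indeed ∫_0^2 (3*cos(2*π*x) - 3/2) dx = -3, so the data are compatible. The solution is then unique only up to an additive constant (fix it e.g. by requiring ∫_0^2 u dx = 0).


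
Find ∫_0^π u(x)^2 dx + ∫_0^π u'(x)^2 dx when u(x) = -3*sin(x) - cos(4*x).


||u||_{H^1(0,π)}^2 = -68/5 + 35*π/2

u'(x) = 4*sin(4*x) - 3*cos(x).
Expand u² and (u')² and integrate term by term on (0, π), using: for integers n ≥ 1, ∫_0^π sin²(nx) dx = ∫_0^π cos²(nx) dx = π/2; for n ≠ n', ∫_0^π sin(nx)sin(n'x) dx = ∫_0^π cos(nx)cos(n'x) dx = 0; and by product-to-sum, ∫_0^π sin(nx)cos(n'x) dx = ½∫_0^π [sin((n+n')x) + sin((n−n')x)] dx, which is 0 when n+n' is even and 2n/(n²−n'²) when n+n' is odd (it need not vanish on (0, π)).
  u² squared terms: (-1)²·∫cos(4x)² dx = 1·π/2 = π/2;  (-3)²·∫sin(x)² dx = 9·π/2 = 9*π/2.
  u² cross terms: 2·(-1)·(-3)·∫cos(4x)·sin(x) dx = 6·(-2/15) = -4/5.
  So ∫_0^π u² dx = π/2 + 9*π/2 − 4/5 = -4/5 + 5*π.
  (u')² squared terms: (-3)²·∫cos(x)² dx = 9·π/2 = 9*π/2;  (4)²·∫sin(4x)² dx = 16·π/2 = 8*π.
  (u')² cross terms: 2·(-3)·(4)·∫cos(x)·sin(4x) dx = -24·(8/15) = -64/5.
  So ∫_0^π (u')² dx = 9*π/2 + 8*π − 64/5 = -64/5 + 25*π/2.
||u||_{H^1}^2 = (-4/5 + 5*π) + (-64/5 + 25*π/2) = -68/5 + 35*π/2.


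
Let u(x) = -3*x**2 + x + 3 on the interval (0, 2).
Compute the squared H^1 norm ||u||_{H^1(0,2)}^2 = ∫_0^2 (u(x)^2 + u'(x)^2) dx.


||u||_{H^1}^2 = 1384/15

The H^1 norm (squared) on an interval (0, L) is
  ||u||_{H^1}^2 = ∫_0^L u(x)^2 dx + ∫_0^L u'(x)^2 dx.
Compute u'(x) = 1 - 6*x.
Then u(x)^2 = 9*x**4 - 6*x**3 - 17*x**2 + 6*x + 9 and u'(x)^2 = 36*x**2 - 12*x + 1.
Integrate each monomial from 0 to 2 using ∫_0^2 c·x^n dx = c·2^(n+1)/(n+1):
  ∫_0^2 u(x)^2 dx = ∫_0^2 (9*x^4 - 6*x^3 - 17*x^2 + 6*x + 9) dx. Term by term:
    ∫_0^2 9*x^4 dx = 288/5;  ∫_0^2 -6*x^3 dx = -24;  ∫_0^2 -17*x^2 dx = -136/3;
    ∫_0^2 6*x dx = 12;  ∫_0^2 9 dx = 18.
  Sum: 288/5 − 24 − 136/3 + 12 + 18 = 274/15.
  ∫_0^2 u'(x)^2 dx = ∫_0^2 (36*x^2 - 12*x + 1) dx. Term by term:
    ∫_0^2 36*x^2 dx = 96;  ∫_0^2 -12*x dx = -24;  ∫_0^2 1 dx = 2.
  Sum: 96 − 24 + 2 = 74.
Adding: ||u||_{H^1}^2 = 274/15 + 74 = 1384/15.


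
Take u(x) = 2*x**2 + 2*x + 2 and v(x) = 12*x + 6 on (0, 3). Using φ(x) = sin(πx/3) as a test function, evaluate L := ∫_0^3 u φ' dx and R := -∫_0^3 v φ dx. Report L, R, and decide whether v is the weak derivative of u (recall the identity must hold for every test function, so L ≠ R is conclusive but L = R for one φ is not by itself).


LHS = -48/π, RHS = -144/π. No, v is not the weak derivative of u.

u(x) = 2*x**2 + 2*x + 2, classical derivative u'(x) = 4*x + 2.
φ(x) = sin(πx/3), so φ'(x) = π*cos(π*x/3)/3.
Note φ(0) = φ(3) = 0, so the boundary term u·φ vanishes.
LHS = ∫_0^3 u(x) φ'(x) dx = ∫_0^3 (2*π*x^2*cos(π*x/3)/3 + 2*π*x*cos(π*x/3)/3 + 2*π*cos(π*x/3)/3) dx. Term by term:
  ∫_0^3 2*π*cos(π*x/3)/3 dx = 0;  ∫_0^3 2*π*x*cos(π*x/3)/3 dx = -12/π;  ∫_0^3 2*π*x^2*cos(π*x/3)/3 dx = -36/π.
Sum: 0 − 12/π − 36/π = -48/π.
So LHS = -48/π.
∫_0^3 v(x) φ(x) dx = ∫_0^3 (12*x*sin(π*x/3) + 6*sin(π*x/3)) dx. Term by term:
  ∫_0^3 6*sin(π*x/3) dx = 36/π;  ∫_0^3 12*x*sin(π*x/3) dx = 108/π.
Sum: 36/π + 108/π = 144/π.
So RHS = -∫_0^3 v(x) φ(x) dx = -144/π.
LHS − RHS = 96/π ≠ 0, so the identity fails.
(For a valid weak derivative the identity must hold for EVERY test function, in particular this one. The failure shows v is NOT the weak derivative of u.)
Correct weak derivative would be u'(x) = 4*x + 2.


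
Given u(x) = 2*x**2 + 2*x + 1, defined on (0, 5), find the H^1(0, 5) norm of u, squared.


||u||_{H^1}^2 = 5025

The H^1 norm (squared) on an interval (0, L) is
  ||u||_{H^1}^2 = ∫_0^L u(x)^2 dx + ∫_0^L u'(x)^2 dx.
Compute u'(x) = 4*x + 2.
Then u(x)^2 = 4*x**4 + 8*x**3 + 8*x**2 + 4*x + 1 and u'(x)^2 = 16*x**2 + 16*x + 4.
Integrate each monomial from 0 to 5 using ∫_0^5 c·x^n dx = c·5^(n+1)/(n+1):
  ∫_0^5 u(x)^2 dx = ∫_0^5 (4*x^4 + 8*x^3 + 8*x^2 + 4*x + 1) dx. Term by term:
    ∫_0^5 4*x^4 dx = 2500;  ∫_0^5 8*x^3 dx = 1250;  ∫_0^5 8*x^2 dx = 1000/3;
    ∫_0^5 4*x dx = 50;  ∫_0^5 1 dx = 5.
  Sum: 2500 + 1250 + 1000/3 + 50 + 5 = 12415/3.
  ∫_0^5 u'(x)^2 dx = ∫_0^5 (16*x^2 + 16*x + 4) dx. Term by term:
    ∫_0^5 16*x^2 dx = 2000/3;  ∫_0^5 16*x dx = 200;  ∫_0^5 4 dx = 20.
  Sum: 2000/3 + 200 + 20 = 2660/3.
Adding: ||u||_{H^1}^2 = 12415/3 + 2660/3 = 5025.


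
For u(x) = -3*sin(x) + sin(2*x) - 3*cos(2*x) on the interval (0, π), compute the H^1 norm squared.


||u||_{H^1(0,π)}^2 = -60 + 34*π

u'(x) = 6*sin(2*x) - 3*cos(x) + 2*cos(2*x).
Expand u² and (u')² and integrate term by term on (0, π), using: for integers n ≥ 1, ∫_0^π sin²(nx) dx = ∫_0^π cos²(nx) dx = π/2; for n ≠ n', ∫_0^π sin(nx)sin(n'x) dx = ∫_0^π cos(nx)cos(n'x) dx = 0; and by product-to-sum, ∫_0^π sin(nx)cos(n'x) dx = ½∫_0^π [sin((n+n')x) + sin((n−n')x)] dx, which is 0 when n+n' is even and 2n/(n²−n'²) when n+n' is odd (it need not vanish on (0, π)).
  u² squared terms: (-3)²·∫cos(2x)² dx = 9·π/2 = 9*π/2;  (-3)²·∫sin(x)² dx = 9·π/2 = 9*π/2;  (1)²·∫sin(2x)² dx = 1·π/2 = π/2.
  u² cross terms: 2·(-3)·(-3)·∫cos(2x)·sin(x) dx = 18·(-2/3) = -12;  2·(-3)·(1)·∫cos(2x)·sin(2x) dx = -6·(0) = 0;  2·(-3)·(1)·∫sin(x)·sin(2x) dx = -6·(0) = 0.
  So ∫_0^π u² dx = 9*π/2 + 9*π/2 + π/2 − 12 + 0 + 0 = -12 + 19*π/2.
  (u')² squared terms: (-3)²·∫cos(x)² dx = 9·π/2 = 9*π/2;  (2)²·∫cos(2x)² dx = 4·π/2 = 2*π;  (6)²·∫sin(2x)² dx = 36·π/2 = 18*π.
  (u')² cross terms: 2·(-3)·(2)·∫cos(x)·cos(2x) dx = -12·(0) = 0;  2·(-3)·(6)·∫cos(x)·sin(2x) dx = -36·(4/3) = -48;  2·(2)·(6)·∫cos(2x)·sin(2x) dx = 24·(0) = 0.
  So ∫_0^π (u')² dx = 9*π/2 + 2*π + 18*π + 0 − 48 + 0 = -48 + 49*π/2.
||u||_{H^1}^2 = (-12 + 19*π/2) + (-48 + 49*π/2) = -60 + 34*π.


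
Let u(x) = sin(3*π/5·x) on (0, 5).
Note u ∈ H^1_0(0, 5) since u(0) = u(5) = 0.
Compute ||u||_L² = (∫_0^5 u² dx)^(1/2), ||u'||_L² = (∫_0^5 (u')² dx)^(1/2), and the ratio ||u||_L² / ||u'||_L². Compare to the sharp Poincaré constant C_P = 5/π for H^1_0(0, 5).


||u||_L² / ||u'||_L² = 5/(3*π) < C_P = 5/π.

u(x) = sin(3*π/5·x), so u'(x) = 3*π*cos(3*π*x/5)/5.
Writing u(x) = A·sin(kπx/L) with A = 1 and k = 3, use ∫_0^L sin²(kπx/L) dx = L/2 and ∫_0^L cos²(kπx/L) dx = L/2.
u² = 1·sin²(3*π/5·x) and (u')² = 9*π^2/25·cos²(3*π/5·x), and each of sin², cos² integrates to L/2 = 5/2 over (0, 5).
∫_0^5 u² dx = 5/2, so ||u||_L² = sqrt(10)/2.
∫_0^5 (u')² dx = 9*π^2/10, so ||u'||_L² = 3*sqrt(10)*π/10.
Ratio ||u||_L² / ||u'||_L² = 5/(3*π).
Sharp Poincaré constant on H^1_0(0, 5) is C_P = L/π = 5/π, achieved by sin(π/5·x).
This is the k = 3 harmonic; the ratio L/(kπ) is strictly less than C_P = L/π, consistent with the sharp inequality ||u||_L² ≤ C_P ||u'||_L².


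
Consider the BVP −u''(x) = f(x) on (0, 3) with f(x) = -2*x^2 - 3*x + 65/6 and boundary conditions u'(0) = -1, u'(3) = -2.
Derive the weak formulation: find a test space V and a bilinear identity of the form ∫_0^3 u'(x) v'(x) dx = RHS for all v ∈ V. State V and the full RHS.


V = H^1(0, 3) (v unrestricted at boundary; u is determined up to an additive constant); weak form: ∫_0^3 u'v' dx = ∫_0^3 (-2*x^2 - 3*x + 65/6) v dx − 2·v(3) + v(0) for all v ∈ V.

Multiply both sides by a test function v and integrate from 0 to 3:
  ∫_0^3 −u''(x) v(x) dx = ∫_0^3 f(x) v(x) dx.
Integrate the LHS by parts once:
  ∫_0^3 −u'' v dx = −[u'(x) v(x)]_0^3 + ∫_0^3 u'(x) v'(x) dx.
Thus ∫_0^3 u'(x) v'(x) dx = ∫_0^3 f(x) v(x) dx + [u'(x) v(x)]_0^3.
Choose V so that boundary terms are either known or forced to vanish.
u has inhomogeneous Neumann u'(0) = -1, u'(3) = -2. [u' v]_0^3 = (-2)·v(3) − (-1)·v(0) = − 2·v(3) + v(0). Take V = H^1(0, 3); boundary term becomes part of RHS.
Weak formulation: find u (satisfying any essential BC) such that ∫_0^3 u'(x) v'(x) dx = ∫_0^3 f v dx − 2·v(3) + v(0) for all v ∈ V (Neumann data are natural BCs: they enter the RHS as boundary terms).
Substituting f(x) = -2*x^2 - 3*x + 65/6, the right-hand side is ∫_0^3 (-2*x^2 - 3*x + 65/6) v dx − 2·v(3) + v(0).
Compatibility check (pure Neumann): taking v ≡ 1 ∈ V gives 0 = ∫_0^3 f dx + (-2) − (-1), i.e. ∫_0^3 f dx must equal u'(0) − u'(3) = 1. Indeed ∫_0^3 (-2*x^2 - 3*x + 65/6) dx = 1, so the data are compatible. The solution is then unique only up to an additive constant (fix it e.g. by requiring ∫_0^3 u dx = 0).


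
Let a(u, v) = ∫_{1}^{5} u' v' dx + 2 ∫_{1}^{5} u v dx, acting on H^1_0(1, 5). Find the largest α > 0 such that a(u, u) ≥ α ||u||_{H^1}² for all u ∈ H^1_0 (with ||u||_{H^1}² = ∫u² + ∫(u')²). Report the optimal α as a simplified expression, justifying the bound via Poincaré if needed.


α = 1

Coercivity of a(·,·) on H^1_0(1, 5) means a(u, u) ≥ α ||u||_{H^1}² for every u ∈ H^1_0.
The interval has length L = 4, and Poincaré/coercivity depend only on L. Here a(u, u) = ∫(u')² + (2)·∫u².
Here c = 2 ≥ 1, so a(u,u) = ∫(u')² + c∫u² ≥ ∫(u')² + ∫u² = ||u||_{H^1}², i.e. α = 1 works. No larger α is possible: a(u,u) ≥ α||u||_{H^1}² means (1−α)∫(u')² ≥ (α−c)∫u², and for the modes u_n = sin(nπ(x−x₀)/L) (x₀ the left endpoint) one has ∫u_n²/∫(u_n')² = (L/(nπ))² → 0, so a(u_n,u_n)/||u_n||_{H^1}² → 1. Hence the optimal constant is α = 1.
Therefore α = 1.


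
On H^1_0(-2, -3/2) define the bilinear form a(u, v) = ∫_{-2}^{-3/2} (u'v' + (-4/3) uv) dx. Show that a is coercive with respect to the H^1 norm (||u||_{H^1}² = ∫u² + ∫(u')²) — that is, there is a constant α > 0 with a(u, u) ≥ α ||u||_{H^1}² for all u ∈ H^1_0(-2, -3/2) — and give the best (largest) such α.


α = 4*(-1 + 3*π^2)/(3*(1 + 4*π^2))

Coercivity of a(·,·) on H^1_0(-2, -3/2) means a(u, u) ≥ α ||u||_{H^1}² for every u ∈ H^1_0.
The interval has length L = 1/2, and Poincaré/coercivity depend only on L. Here a(u, u) = ∫(u')² + (-4/3)·∫u².
Here c = -4/3 < 0 with |c| < (π/L)² = 4*π^2, so coercivity still holds. The condition a(u,u) ≥ α||u||_{H^1}² reads (1−α)∫(u')² ≥ (α−c)∫u². Any admissible α is ≤ 1 (rapidly oscillating u have ∫u²/∫(u')² → 0), and α = 1 would force 0 ≥ (1−c)∫u², impossible since c < 1; so 1−α > 0. By the sharp Poincaré inequality on H^1_0 of an interval of length L, ∫(u')² ≥ (π/L)²∫u² with equality for the first sine mode sin(π(x−x₀)/L) (x₀ the left endpoint), so the inequality holds for all u iff (1−α)(π/L)² ≥ α − c, i.e. α ≤ ((π/L)² + c)/((π/L)² + 1) = (1 + c(L/π)²)/(1 + (L/π)²). (Direct route, valid since c ≤ 0: Poincaré gives c∫u² ≥ c(L/π)²∫(u')², so a(u,u) ≥ (1 + c(L/π)²)∫(u')², while ||u||_{H^1}² ≤ (1 + (L/π)²)∫(u')²; dividing yields the same α.) With (π/L)² = 4*π^2 and c = -4/3, the largest admissible constant is α = ((π/L)² + c)/((π/L)² + 1).
Simplifying, α = 4*(-1 + 3*π^2)/(3*(1 + 4*π^2)).


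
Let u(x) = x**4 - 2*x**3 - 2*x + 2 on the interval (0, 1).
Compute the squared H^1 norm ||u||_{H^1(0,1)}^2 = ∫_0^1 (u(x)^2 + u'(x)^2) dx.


||u||_{H^1}^2 = 6763/630

The H^1 norm (squared) on an interval (0, L) is
  ||u||_{H^1}^2 = ∫_0^L u(x)^2 dx + ∫_0^L u'(x)^2 dx.
Compute u'(x) = 4*x**3 - 6*x**2 - 2.
Then u(x)^2 = x**8 - 4*x**7 + 4*x**6 - 4*x**5 + 12*x**4 - 8*x**3 + 4*x**2 - 8*x + 4 and u'(x)^2 = 16*x**6 - 48*x**5 + 36*x**4 - 16*x**3 + 24*x**2 + 4.
Integrate each monomial from 0 to 1 using ∫_0^1 c·x^n dx = c·1^(n+1)/(n+1):
  ∫_0^1 u(x)^2 dx = ∫_0^1 (x^8 - 4*x^7 + 4*x^6 - 4*x^5 + 12*x^4 - 8*x^3 + 4*x^2 - 8*x + 4) dx. Term by term:
    ∫_0^1 x^8 dx = 1/9;  ∫_0^1 -4*x^7 dx = -1/2;  ∫_0^1 4*x^6 dx = 4/7;
    ∫_0^1 -4*x^5 dx = -2/3;  ∫_0^1 12*x^4 dx = 12/5;  ∫_0^1 -8*x^3 dx = -2;
    ∫_0^1 4*x^2 dx = 4/3;  ∫_0^1 -8*x dx = -4;  ∫_0^1 4 dx = 4.
  Sum: 1/9 − 1/2 + 4/7 − 2/3 + 12/5 − 2 + 4/3 − 4 + 4 = 787/630.
  ∫_0^1 u'(x)^2 dx = ∫_0^1 (16*x^6 - 48*x^5 + 36*x^4 - 16*x^3 + 24*x^2 + 4) dx. Term by term:
    ∫_0^1 16*x^6 dx = 16/7;  ∫_0^1 -48*x^5 dx = -8;  ∫_0^1 36*x^4 dx = 36/5;
    ∫_0^1 -16*x^3 dx = -4;  ∫_0^1 24*x^2 dx = 8;  ∫_0^1 4 dx = 4.
  Sum: 16/7 − 8 + 36/5 − 4 + 8 + 4 = 332/35.
Adding: ||u||_{H^1}^2 = 787/630 + 332/35 = 6763/630.


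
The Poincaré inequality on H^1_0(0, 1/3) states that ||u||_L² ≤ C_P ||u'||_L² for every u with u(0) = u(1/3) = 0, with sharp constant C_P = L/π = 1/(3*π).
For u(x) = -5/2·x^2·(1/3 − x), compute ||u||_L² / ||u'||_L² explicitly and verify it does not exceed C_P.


||u||_L² / ||u'||_L² = sqrt(14)/42 < C_P = 1/(3*π).

u(x) = -5/2·x^2·(1/3 − x), so u'(x) = 5*x*(9*x - 2)/6.
u(x) = -5/2·x^2·(1/3 − x) vanishes at x = 0 and x = 1/3, so u ∈ H^1_0(0, 1/3). Differentiate via the product rule and integrate the resulting polynomials term by term.
  ∫_0^1/3 u² dx = ∫_0^1/3 (25*x^6/4 - 25*x^5/6 + 25*x^4/36) dx. Term by term:
    ∫_0^1/3 25*x^6/4 dx = 25/61236;  ∫_0^1/3 -25*x^5/6 dx = -25/26244;  ∫_0^1/3 25*x^4/36 dx = 5/8748.
  Sum: 25/61236 − 25/26244 + 5/8748 = 5/183708.
  ∫_0^1/3 (u')² dx = ∫_0^1/3 (225*x^4/4 - 25*x^3 + 25*x^2/9) dx. Term by term:
    ∫_0^1/3 225*x^4/4 dx = 5/108;  ∫_0^1/3 -25*x^3 dx = -25/324;  ∫_0^1/3 25*x^2/9 dx = 25/729.
  Sum: 5/108 − 25/324 + 25/729 = 5/1458.
∫_0^1/3 u² dx = 5/183708, so ||u||_L² = sqrt(35)/1134.
∫_0^1/3 (u')² dx = 5/1458, so ||u'||_L² = sqrt(10)/54.
Ratio ||u||_L² / ||u'||_L² = sqrt(14)/42.
Sharp Poincaré constant on H^1_0(0, 1/3) is C_P = L/π = 1/(3*π), achieved by sin(3*π·x).
A polynomial bump cannot attain the sharp Poincaré constant (only the first sine eigenfunction does), so the ratio is strictly less than C_P, consistent with ||u||_L² ≤ C_P ||u'||_L².


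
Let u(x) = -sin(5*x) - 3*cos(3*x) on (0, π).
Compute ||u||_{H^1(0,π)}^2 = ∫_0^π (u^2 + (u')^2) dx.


||u||_{H^1(0,π)}^2 = 58*π

u'(x) = 9*sin(3*x) - 5*cos(5*x).
Expand u² and (u')² and integrate term by term on (0, π), using: for integers n ≥ 1, ∫_0^π sin²(nx) dx = ∫_0^π cos²(nx) dx = π/2; for n ≠ n', ∫_0^π sin(nx)sin(n'x) dx = ∫_0^π cos(nx)cos(n'x) dx = 0; and by product-to-sum, ∫_0^π sin(nx)cos(n'x) dx = ½∫_0^π [sin((n+n')x) + sin((n−n')x)] dx, which is 0 when n+n' is even and 2n/(n²−n'²) when n+n' is odd (it need not vanish on (0, π)).
  u² squared terms: (-1)²·∫sin(5x)² dx = 1·π/2 = π/2;  (-3)²·∫cos(3x)² dx = 9·π/2 = 9*π/2.
  u² cross terms: 2·(-1)·(-3)·∫sin(5x)·cos(3x) dx = 6·(0) = 0.
  So ∫_0^π u² dx = π/2 + 9*π/2 + 0 = 5*π.
  (u')² squared terms: (-5)²·∫cos(5x)² dx = 25·π/2 = 25*π/2;  (9)²·∫sin(3x)² dx = 81·π/2 = 81*π/2.
  (u')² cross terms: 2·(-5)·(9)·∫cos(5x)·sin(3x) dx = -90·(0) = 0.
  So ∫_0^π (u')² dx = 25*π/2 + 81*π/2 + 0 = 53*π.
||u||_{H^1}^2 = (5*π) + (53*π) = 58*π.


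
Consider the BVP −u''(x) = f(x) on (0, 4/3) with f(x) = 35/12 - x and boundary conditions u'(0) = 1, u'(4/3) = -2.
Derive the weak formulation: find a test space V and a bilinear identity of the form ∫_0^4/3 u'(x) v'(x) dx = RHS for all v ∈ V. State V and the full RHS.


V = H^1(0, 4/3) (v unrestricted at boundary; u is determined up to an additive constant); weak form: ∫_0^4/3 u'v' dx = ∫_0^4/3 (35/12 - x) v dx − 2·v(4/3) − v(0) for all v ∈ V.

Multiply both sides by a test function v and integrate from 0 to 4/3:
  ∫_0^4/3 −u''(x) v(x) dx = ∫_0^4/3 f(x) v(x) dx.
Integrate the LHS by parts once:
  ∫_0^4/3 −u'' v dx = −[u'(x) v(x)]_0^4/3 + ∫_0^4/3 u'(x) v'(x) dx.
Thus ∫_0^4/3 u'(x) v'(x) dx = ∫_0^4/3 f(x) v(x) dx + [u'(x) v(x)]_0^4/3.
Choose V so that boundary terms are either known or forced to vanish.
u has inhomogeneous Neumann u'(0) = 1, u'(4/3) = -2. [u' v]_0^4/3 = (-2)·v(4/3) − (1)·v(0) = − 2·v(4/3) − v(0). Take V = H^1(0, 4/3); boundary term becomes part of RHS.
Weak formulation: find u (satisfying any essential BC) such that ∫_0^4/3 u'(x) v'(x) dx = ∫_0^4/3 f v dx − 2·v(4/3) − v(0) for all v ∈ V (Neumann data are natural BCs: they enter the RHS as boundary terms).
Substituting f(x) = 35/12 - x, the right-hand side is ∫_0^4/3 (35/12 - x) v dx − 2·v(4/3) − v(0).
Compatibility check (pure Neumann): taking v ≡ 1 ∈ V gives 0 = ∫_0^4/3 f dx + (-2) − (1), i.e. ∫_0^4/3 f dx must equal u'(0) − u'(4/3) = 3. Indeed ∫_0^4/3 (35/12 - x) dx = 3, so the data are compatible. The solution is then unique only up to an additive constant (fix it e.g. by requiring ∫_0^4/3 u dx = 0).


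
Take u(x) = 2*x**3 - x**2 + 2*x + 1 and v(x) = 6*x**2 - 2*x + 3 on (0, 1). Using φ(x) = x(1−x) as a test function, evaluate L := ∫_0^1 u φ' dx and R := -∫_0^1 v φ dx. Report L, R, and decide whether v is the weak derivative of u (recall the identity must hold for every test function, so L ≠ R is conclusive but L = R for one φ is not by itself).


LHS = -7/15, RHS = -19/30. No, v is not the weak derivative of u.

u(x) = 2*x**3 - x**2 + 2*x + 1, classical derivative u'(x) = 6*x**2 - 2*x + 2.
φ(x) = x(1−x), so φ'(x) = 1 - 2*x.
Note φ(0) = φ(1) = 0, so the boundary term u·φ vanishes.
LHS = ∫_0^1 u(x) φ'(x) dx = ∫_0^1 (-4*x^4 + 4*x^3 - 5*x^2 + 1) dx. Term by term:
  ∫_0^1 -4*x^4 dx = -4/5;  ∫_0^1 4*x^3 dx = 1;  ∫_0^1 -5*x^2 dx = -5/3;
  ∫_0^1 1 dx = 1.
Sum: -4/5 + 1 − 5/3 + 1 = -7/15.
So LHS = -7/15.
∫_0^1 v(x) φ(x) dx = ∫_0^1 (-6*x^4 + 8*x^3 - 5*x^2 + 3*x) dx. Term by term:
  ∫_0^1 -6*x^4 dx = -6/5;  ∫_0^1 8*x^3 dx = 2;  ∫_0^1 -5*x^2 dx = -5/3;
  ∫_0^1 3*x dx = 3/2.
Sum: -6/5 + 2 − 5/3 + 3/2 = 19/30.
So RHS = -∫_0^1 v(x) φ(x) dx = -19/30.
LHS − RHS = 1/6 ≠ 0, so the identity fails.
(For a valid weak derivative the identity must hold for EVERY test function, in particular this one. The failure shows v is NOT the weak derivative of u.)
Correct weak derivative would be u'(x) = 6*x**2 - 2*x + 2.


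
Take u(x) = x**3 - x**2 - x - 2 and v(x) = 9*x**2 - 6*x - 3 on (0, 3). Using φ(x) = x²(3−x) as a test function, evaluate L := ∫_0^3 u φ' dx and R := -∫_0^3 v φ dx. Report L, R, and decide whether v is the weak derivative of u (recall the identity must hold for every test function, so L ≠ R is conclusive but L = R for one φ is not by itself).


LHS = -837/20, RHS = -2511/20. No, v is not the weak derivative of u.

u(x) = x**3 - x**2 - x - 2, classical derivative u'(x) = 3*x**2 - 2*x - 1.
φ(x) = x²(3−x), so φ'(x) = 3*x*(2 - x).
Note φ(0) = φ(3) = 0, so the boundary term u·φ vanishes.
LHS = ∫_0^3 u(x) φ'(x) dx = ∫_0^3 (-3*x^5 + 9*x^4 - 3*x^3 - 12*x) dx. Term by term:
  ∫_0^3 -3*x^5 dx = -729/2;  ∫_0^3 9*x^4 dx = 2187/5;  ∫_0^3 -3*x^3 dx = -243/4;
  ∫_0^3 -12*x dx = -54.
Sum: -729/2 + 2187/5 − 243/4 − 54 = -837/20.
So LHS = -837/20.
∫_0^3 v(x) φ(x) dx = ∫_0^3 (-9*x^5 + 33*x^4 - 15*x^3 - 9*x^2) dx. Term by term:
  ∫_0^3 -9*x^5 dx = -2187/2;  ∫_0^3 33*x^4 dx = 8019/5;  ∫_0^3 -15*x^3 dx = -1215/4;
  ∫_0^3 -9*x^2 dx = -81.
Sum: -2187/2 + 8019/5 − 1215/4 − 81 = 2511/20.
So RHS = -∫_0^3 v(x) φ(x) dx = -2511/20.
LHS − RHS = 837/10 ≠ 0, so the identity fails.
(For a valid weak derivative the identity must hold for EVERY test function, in particular this one. The failure shows v is NOT the weak derivative of u.)
Correct weak derivative would be u'(x) = 3*x**2 - 2*x - 1.


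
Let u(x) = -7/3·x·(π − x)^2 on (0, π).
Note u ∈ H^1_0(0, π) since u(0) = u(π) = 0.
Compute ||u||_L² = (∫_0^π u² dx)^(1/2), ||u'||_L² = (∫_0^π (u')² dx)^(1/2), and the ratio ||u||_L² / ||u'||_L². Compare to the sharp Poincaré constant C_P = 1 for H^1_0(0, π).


||u||_L² / ||u'||_L² = sqrt(14)*π/14 < C_P = 1.

u(x) = -7/3·x·(π − x)^2, so u'(x) = 7*(π - 3*x)*(x - π)/3.
u(x) = -7/3·x·(π − x)^2 vanishes at x = 0 and x = π, so u ∈ H^1_0(0, π). Differentiate via the product rule and integrate the resulting polynomials term by term.
  ∫_0^π u² dx = ∫_0^π (49*x^6/9 - 196*π*x^5/9 + 98*π^2*x^4/3 - 196*π^3*x^3/9 + 49*π^4*x^2/9) dx. Term by term:
    ∫_0^π 49*x^6/9 dx = 7*π^7/9;  ∫_0^π -196*π*x^5/9 dx = -98*π^7/27;  ∫_0^π 98*π^2*x^4/3 dx = 98*π^7/15;
    ∫_0^π -196*π^3*x^3/9 dx = -49*π^7/9;  ∫_0^π 49*π^4*x^2/9 dx = 49*π^7/27.
  Sum: 7*π^7/9 − 98*π^7/27 + 98*π^7/15 − 49*π^7/9 + 49*π^7/27 = 7*π^7/135.
  ∫_0^π (u')² dx = ∫_0^π (49*x^4 - 392*π*x^3/3 + 1078*π^2*x^2/9 - 392*π^3*x/9 + 49*π^4/9) dx. Term by term:
    ∫_0^π 49*x^4 dx = 49*π^5/5;  ∫_0^π -392*π*x^3/3 dx = -98*π^5/3;  ∫_0^π 1078*π^2*x^2/9 dx = 1078*π^5/27;
    ∫_0^π -392*π^3*x/9 dx = -196*π^5/9;  ∫_0^π 49*π^4/9 dx = 49*π^5/9.
  Sum: 49*π^5/5 − 98*π^5/3 + 1078*π^5/27 − 196*π^5/9 + 49*π^5/9 = 98*π^5/135.
∫_0^π u² dx = 7*π^7/135, so ||u||_L² = sqrt(105)*π^(7/2)/45.
∫_0^π (u')² dx = 98*π^5/135, so ||u'||_L² = 7*sqrt(30)*π^(5/2)/45.
Ratio ||u||_L² / ||u'||_L² = sqrt(14)*π/14.
Sharp Poincaré constant on H^1_0(0, π) is C_P = L/π = 1, achieved by sin(x).
A polynomial bump cannot attain the sharp Poincaré constant (only the first sine eigenfunction does), so the ratio is strictly less than C_P, consistent with ||u||_L² ≤ C_P ||u'||_L².


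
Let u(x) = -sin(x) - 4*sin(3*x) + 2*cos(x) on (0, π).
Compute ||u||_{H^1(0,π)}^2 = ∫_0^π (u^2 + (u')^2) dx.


||u||_{H^1(0,π)}^2 = 85*π

u'(x) = -2*sin(x) - cos(x) - 12*cos(3*x).
Expand u² and (u')² and integrate term by term on (0, π), using: for integers n ≥ 1, ∫_0^π sin²(nx) dx = ∫_0^π cos²(nx) dx = π/2; for n ≠ n', ∫_0^π sin(nx)sin(n'x) dx = ∫_0^π cos(nx)cos(n'x) dx = 0; and by product-to-sum, ∫_0^π sin(nx)cos(n'x) dx = ½∫_0^π [sin((n+n')x) + sin((n−n')x)] dx, which is 0 when n+n' is even and 2n/(n²−n'²) when n+n' is odd (it need not vanish on (0, π)).
  u² squared terms: (-1)²·∫sin(x)² dx = 1·π/2 = π/2;  (-4)²·∫sin(3x)² dx = 16·π/2 = 8*π;  (2)²·∫cos(x)² dx = 4·π/2 = 2*π.
  u² cross terms: 2·(-1)·(-4)·∫sin(x)·sin(3x) dx = 8·(0) = 0;  2·(-1)·(2)·∫sin(x)·cos(x) dx = -4·(0) = 0;  2·(-4)·(2)·∫sin(3x)·cos(x) dx = -16·(0) = 0.
  So ∫_0^π u² dx = π/2 + 8*π + 2*π + 0 + 0 + 0 = 21*π/2.
  (u')² squared terms: (-1)²·∫cos(x)² dx = 1·π/2 = π/2;  (-12)²·∫cos(3x)² dx = 144·π/2 = 72*π;  (-2)²·∫sin(x)² dx = 4·π/2 = 2*π.
  (u')² cross terms: 2·(-1)·(-12)·∫cos(x)·cos(3x) dx = 24·(0) = 0;  2·(-1)·(-2)·∫cos(x)·sin(x) dx = 4·(0) = 0;  2·(-12)·(-2)·∫cos(3x)·sin(x) dx = 48·(0) = 0.
  So ∫_0^π (u')² dx = π/2 + 72*π + 2*π + 0 + 0 + 0 = 149*π/2.
||u||_{H^1}^2 = (21*π/2) + (149*π/2) = 85*π.


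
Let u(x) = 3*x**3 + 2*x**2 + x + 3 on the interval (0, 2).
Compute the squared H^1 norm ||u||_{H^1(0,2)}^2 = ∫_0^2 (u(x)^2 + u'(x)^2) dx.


||u||_{H^1}^2 = 149552/105

The H^1 norm (squared) on an interval (0, L) is
  ||u||_{H^1}^2 = ∫_0^L u(x)^2 dx + ∫_0^L u'(x)^2 dx.
Compute u'(x) = 9*x**2 + 4*x + 1.
Then u(x)^2 = 9*x**6 + 12*x**5 + 10*x**4 + 22*x**3 + 13*x**2 + 6*x + 9 and u'(x)^2 = 81*x**4 + 72*x**3 + 34*x**2 + 8*x + 1.
Integrate each monomial from 0 to 2 using ∫_0^2 c·x^n dx = c·2^(n+1)/(n+1):
  ∫_0^2 u(x)^2 dx = ∫_0^2 (9*x^6 + 12*x^5 + 10*x^4 + 22*x^3 + 13*x^2 + 6*x + 9) dx. Term by term:
    ∫_0^2 9*x^6 dx = 1152/7;  ∫_0^2 12*x^5 dx = 128;  ∫_0^2 10*x^4 dx = 64;
    ∫_0^2 22*x^3 dx = 88;  ∫_0^2 13*x^2 dx = 104/3;  ∫_0^2 6*x dx = 12;
    ∫_0^2 9 dx = 18.
  Sum: 1152/7 + 128 + 64 + 88 + 104/3 + 12 + 18 = 10694/21.
  ∫_0^2 u'(x)^2 dx = ∫_0^2 (81*x^4 + 72*x^3 + 34*x^2 + 8*x + 1) dx. Term by term:
    ∫_0^2 81*x^4 dx = 2592/5;  ∫_0^2 72*x^3 dx = 288;  ∫_0^2 34*x^2 dx = 272/3;
    ∫_0^2 8*x dx = 16;  ∫_0^2 1 dx = 2.
  Sum: 2592/5 + 288 + 272/3 + 16 + 2 = 13726/15.
Adding: ||u||_{H^1}^2 = 10694/21 + 13726/15 = 149552/105.


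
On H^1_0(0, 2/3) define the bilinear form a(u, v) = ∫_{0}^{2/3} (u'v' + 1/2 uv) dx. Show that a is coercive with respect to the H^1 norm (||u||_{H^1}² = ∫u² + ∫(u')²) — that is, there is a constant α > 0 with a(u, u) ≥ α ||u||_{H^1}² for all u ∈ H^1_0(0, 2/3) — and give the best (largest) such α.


α = (2 + 9*π^2)/(4 + 9*π^2)

Coercivity of a(·,·) on H^1_0(0, 2/3) means a(u, u) ≥ α ||u||_{H^1}² for every u ∈ H^1_0.
The interval has length L = 2/3, and Poincaré/coercivity depend only on L. Here a(u, u) = ∫(u')² + (1/2)·∫u².
Here 0 < c = 1/2 < 1. The condition a(u,u) ≥ α||u||_{H^1}² reads (1−α)∫(u')² ≥ (α−c)∫u². Any admissible α is ≤ 1 (rapidly oscillating u have ∫u²/∫(u')² → 0), and α = 1 would force 0 ≥ (1−c)∫u², impossible since c < 1; so 1−α > 0. By the sharp Poincaré inequality on H^1_0 of an interval of length L, ∫(u')² ≥ (π/L)²∫u² with equality for the first sine mode sin(π(x−x₀)/L) (x₀ the left endpoint), so the inequality holds for all u iff (1−α)(π/L)² ≥ α − c, i.e. α ≤ ((π/L)² + c)/((π/L)² + 1) = (1 + c(L/π)²)/(1 + (L/π)²). With (π/L)² = 9*π^2/4 and c = 1/2, the largest admissible constant is α = ((π/L)² + c)/((π/L)² + 1).
Simplifying, α = (2 + 9*π^2)/(4 + 9*π^2).
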